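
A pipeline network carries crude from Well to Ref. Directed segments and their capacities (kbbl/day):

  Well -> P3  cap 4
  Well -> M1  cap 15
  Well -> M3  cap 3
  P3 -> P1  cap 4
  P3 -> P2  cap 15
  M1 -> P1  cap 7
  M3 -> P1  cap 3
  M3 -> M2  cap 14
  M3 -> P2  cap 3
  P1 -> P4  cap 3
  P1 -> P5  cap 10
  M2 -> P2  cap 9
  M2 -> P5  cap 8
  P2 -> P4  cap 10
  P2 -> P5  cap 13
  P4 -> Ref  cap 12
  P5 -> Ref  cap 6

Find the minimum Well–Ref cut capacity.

Augment Well→P3→P1→P4→Ref: bottleneck 3, flow now 3.
Augment Well→P3→P1→P5→Ref: bottleneck 1, flow now 4.
Augment Well→M1→P1→P5→Ref: bottleneck 5, flow now 9.
Augment Well→M3→P2→P4→Ref: bottleneck 3, flow now 12.
Augment Well→M1→P1→P3→P2→P4→Ref: bottleneck 2, flow now 14. (uses reverse residual edge)
No augmenting path remains; maximum flow = 14.
By max-flow min-cut, the minimum cut capacity equals the max flow.
In the residual graph, reachable from Well: {Well, M1}.
Min-cut edges: Well→P3 (4), Well→M3 (3), M1→P1 (7); capacity 4 + 3 + 7 = 14.

14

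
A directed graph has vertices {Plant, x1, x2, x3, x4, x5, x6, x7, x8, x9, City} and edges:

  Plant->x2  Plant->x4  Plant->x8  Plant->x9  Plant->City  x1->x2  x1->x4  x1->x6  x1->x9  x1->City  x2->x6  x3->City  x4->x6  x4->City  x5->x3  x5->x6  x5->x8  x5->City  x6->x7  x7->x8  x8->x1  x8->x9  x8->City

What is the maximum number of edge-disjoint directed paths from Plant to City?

Assign every edge capacity 1; by Menger, the answer equals the max flow.
Path Plant→City (+1); total 1.
Path Plant→x4→City (+1); total 2.
Path Plant→x8→City (+1); total 3.
Path Plant→x2→x6→x7→x8→x1→City (+1); total 4.
No residual Plant→City path; max flow = 4.
Certifying cut of size 4: {Plant→City, Plant→x2, Plant→x4, Plant→x8}.

4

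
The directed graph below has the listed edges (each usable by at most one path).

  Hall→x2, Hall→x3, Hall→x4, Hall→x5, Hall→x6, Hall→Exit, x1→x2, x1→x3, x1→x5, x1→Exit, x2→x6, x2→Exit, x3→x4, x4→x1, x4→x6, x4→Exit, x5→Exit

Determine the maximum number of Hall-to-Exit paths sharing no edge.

Assign every edge capacity 1; by Menger, the answer equals the max flow.
Path Hall→Exit (+1); total 1.
Path Hall→x2→Exit (+1); total 2.
Path Hall→x4→Exit (+1); total 3.
Path Hall→x5→Exit (+1); total 4.
Path Hall→x3→x4→x1→Exit (+1); total 5.
No residual Hall→Exit path; max flow = 5.
Certifying cut of size 5: {Hall→Exit, Hall→x2, Hall→x3, Hall→x4, Hall→x5}.

5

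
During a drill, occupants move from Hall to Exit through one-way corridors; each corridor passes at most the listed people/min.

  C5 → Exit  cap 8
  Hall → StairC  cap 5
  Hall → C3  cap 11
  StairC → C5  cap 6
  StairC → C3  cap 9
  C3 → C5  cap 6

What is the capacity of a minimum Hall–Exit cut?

8

Augment Hall→C3→C5→Exit: bottleneck 6, flow now 6.
Augment Hall→StairC→C5→Exit: bottleneck 2, flow now 8.
No augmenting path remains; maximum flow = 8.
By max-flow min-cut, the minimum cut capacity equals the max flow.
In the residual graph, reachable from Hall: {Hall, C3, StairC, C5}.
Min-cut edges: C5→Exit (8); capacity 8 = 8.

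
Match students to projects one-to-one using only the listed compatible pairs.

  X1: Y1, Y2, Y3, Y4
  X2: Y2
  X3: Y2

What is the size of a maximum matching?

2

Unit-capacity flow: source→left, listed edges, right→sink; max matching = max flow.
Augmenting path X1→Y1 (+1); matched 1.
Augmenting path X2→Y2 (+1); matched 2.
No augmenting path remains; maximum matching = 2.
König certificate: {X1, Y2} is a vertex cover of size 2 (every listed pair touches it), so no matching can be larger.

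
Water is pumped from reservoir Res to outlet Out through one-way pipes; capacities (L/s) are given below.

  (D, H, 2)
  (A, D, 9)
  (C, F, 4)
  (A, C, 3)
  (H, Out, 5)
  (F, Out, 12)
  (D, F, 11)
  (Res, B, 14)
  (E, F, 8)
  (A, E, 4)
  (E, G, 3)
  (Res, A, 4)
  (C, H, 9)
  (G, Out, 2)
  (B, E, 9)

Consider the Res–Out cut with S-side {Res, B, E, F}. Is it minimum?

Given cut capacity: 4 + 3 + 12 = 19.
Augment Res→A→C→F→Out: bottleneck 3, flow now 3.
Augment Res→A→D→F→Out: bottleneck 1, flow now 4.
Augment Res→B→E→F→Out: bottleneck 8, flow now 12.
Augment Res→B→E→G→Out: bottleneck 1, flow now 13.
No augmenting path remains; maximum flow = 13.
In the residual graph, reachable from Res: {Res, B}.
Min-cut edges: Res→A (4), B→E (9); capacity 4 + 9 = 13.
Cut capacity 19 exceeds the max flow 13, so it is not minimum.

No — its capacity is 19, but the minimum cut has capacity 13.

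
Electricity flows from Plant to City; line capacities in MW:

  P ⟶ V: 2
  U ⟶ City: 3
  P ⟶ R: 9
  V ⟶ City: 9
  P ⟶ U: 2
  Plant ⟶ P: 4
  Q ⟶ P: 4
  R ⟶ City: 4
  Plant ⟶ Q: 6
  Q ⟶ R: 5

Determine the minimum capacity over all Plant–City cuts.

Augment Plant→P→R→City: bottleneck 4, flow now 4.
Augment Plant→Q→P→U→City: bottleneck 2, flow now 6.
Augment Plant→Q→P→V→City: bottleneck 2, flow now 8.
No augmenting path remains; maximum flow = 8.
By max-flow min-cut, the minimum cut capacity equals the max flow.
In the residual graph, reachable from Plant: {Plant, P, Q, R}.
Min-cut edges: P→U (2), P→V (2), R→City (4); capacity 2 + 2 + 4 = 8.

8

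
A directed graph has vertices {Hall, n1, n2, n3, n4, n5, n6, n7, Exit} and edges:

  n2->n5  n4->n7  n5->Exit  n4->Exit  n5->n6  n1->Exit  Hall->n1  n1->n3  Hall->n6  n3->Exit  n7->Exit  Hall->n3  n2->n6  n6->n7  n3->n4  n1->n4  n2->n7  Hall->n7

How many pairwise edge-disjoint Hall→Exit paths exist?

Assign every edge capacity 1; by Menger, the answer equals the max flow.
Path Hall→n1→Exit (+1); total 1.
Path Hall→n3→Exit (+1); total 2.
Path Hall→n7→Exit (+1); total 3.
No residual Hall→Exit path; max flow = 3.
Certifying cut of size 3: {Hall→n1, Hall→n3, n7→Exit}.

3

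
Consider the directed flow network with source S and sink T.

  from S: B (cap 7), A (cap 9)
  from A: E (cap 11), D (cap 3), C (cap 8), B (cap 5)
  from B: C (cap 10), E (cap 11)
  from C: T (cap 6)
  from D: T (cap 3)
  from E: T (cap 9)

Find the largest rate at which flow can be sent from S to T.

Augment S→A→C→T: bottleneck 6, flow now 6.
Augment S→A→D→T: bottleneck 3, flow now 9.
Augment S→B→E→T: bottleneck 7, flow now 16.
No augmenting path remains; maximum flow = 16.
In the residual graph, reachable from S: {S}.
Min-cut edges: S→A (9), S→B (7); capacity 9 + 7 = 16.
This cut is saturated, so no flow can exceed 16.

16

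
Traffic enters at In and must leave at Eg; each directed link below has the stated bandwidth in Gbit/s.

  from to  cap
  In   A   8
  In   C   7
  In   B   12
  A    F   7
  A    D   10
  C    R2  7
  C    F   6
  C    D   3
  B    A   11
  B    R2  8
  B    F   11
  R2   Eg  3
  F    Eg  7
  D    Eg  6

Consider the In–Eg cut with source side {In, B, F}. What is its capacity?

Edges leaving {In, B, F}: In→A (8), In→C (7), B→A (11), B→R2 (8), F→Eg (7).
Cut capacity = 8 + 7 + 11 + 8 + 7 = 41.

41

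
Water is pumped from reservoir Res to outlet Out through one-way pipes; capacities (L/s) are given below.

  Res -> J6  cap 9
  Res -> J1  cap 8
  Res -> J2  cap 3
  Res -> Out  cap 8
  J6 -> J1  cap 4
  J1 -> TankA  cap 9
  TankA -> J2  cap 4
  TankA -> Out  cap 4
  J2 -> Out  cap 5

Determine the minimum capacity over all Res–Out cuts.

17

Augment Res→Out: bottleneck 8, flow now 8.
Augment Res→J2→Out: bottleneck 3, flow now 11.
Augment Res→J1→TankA→Out: bottleneck 4, flow now 15.
Augment Res→J1→TankA→J2→Out: bottleneck 2, flow now 17.
No augmenting path remains; maximum flow = 17.
By max-flow min-cut, the minimum cut capacity equals the max flow.
In the residual graph, reachable from Res: {Res, J6, J1, TankA, J2}.
Min-cut edges: Res→Out (8), TankA→Out (4), J2→Out (5); capacity 8 + 4 + 5 = 17.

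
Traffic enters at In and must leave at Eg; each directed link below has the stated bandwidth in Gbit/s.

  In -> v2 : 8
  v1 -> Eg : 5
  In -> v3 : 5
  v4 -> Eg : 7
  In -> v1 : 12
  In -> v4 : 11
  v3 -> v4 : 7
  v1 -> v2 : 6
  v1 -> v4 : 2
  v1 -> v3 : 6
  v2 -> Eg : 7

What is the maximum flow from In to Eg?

Augment In→v1→Eg: bottleneck 5, flow now 5.
Augment In→v2→Eg: bottleneck 7, flow now 12.
Augment In→v4→Eg: bottleneck 7, flow now 19.
No augmenting path remains; maximum flow = 19.
In the residual graph, reachable from In: {In, v1, v2, v3, v4}.
Min-cut edges: v1→Eg (5), v2→Eg (7), v4→Eg (7); capacity 5 + 7 + 7 = 19.
This cut is saturated, so no flow can exceed 19.

19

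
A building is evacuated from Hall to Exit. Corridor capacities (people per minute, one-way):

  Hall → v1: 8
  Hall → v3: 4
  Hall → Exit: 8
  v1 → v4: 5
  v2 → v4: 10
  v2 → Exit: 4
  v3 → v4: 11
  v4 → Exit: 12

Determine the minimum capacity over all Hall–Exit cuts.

Augment Hall→Exit: bottleneck 8, flow now 8.
Augment Hall→v1→v4→Exit: bottleneck 5, flow now 13.
Augment Hall→v3→v4→Exit: bottleneck 4, flow now 17.
No augmenting path remains; maximum flow = 17.
By max-flow min-cut, the minimum cut capacity equals the max flow.
In the residual graph, reachable from Hall: {Hall, v1}.
Min-cut edges: Hall→v3 (4), Hall→Exit (8), v1→v4 (5); capacity 4 + 8 + 5 = 17.

17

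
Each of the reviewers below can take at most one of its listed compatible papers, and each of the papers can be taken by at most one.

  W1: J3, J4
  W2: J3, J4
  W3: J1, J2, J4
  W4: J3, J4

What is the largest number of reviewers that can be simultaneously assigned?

3

Unit-capacity flow: source→left, listed edges, right→sink; max matching = max flow.
Augmenting path W1→J3 (+1); matched 1.
Augmenting path W2→J4 (+1); matched 2.
Augmenting path W3→J1 (+1); matched 3.
No augmenting path remains; maximum matching = 3.
König certificate: {W3, J3, J4} is a vertex cover of size 3 (every listed pair touches it), so no matching can be larger.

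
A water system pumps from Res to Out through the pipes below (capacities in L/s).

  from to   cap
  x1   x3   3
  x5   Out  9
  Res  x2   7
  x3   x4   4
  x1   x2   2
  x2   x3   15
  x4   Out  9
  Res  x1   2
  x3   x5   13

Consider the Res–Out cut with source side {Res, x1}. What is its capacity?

12

Edges leaving {Res, x1}: Res→x2 (7), x1→x2 (2), x1→x3 (3).
Cut capacity = 7 + 2 + 3 = 12.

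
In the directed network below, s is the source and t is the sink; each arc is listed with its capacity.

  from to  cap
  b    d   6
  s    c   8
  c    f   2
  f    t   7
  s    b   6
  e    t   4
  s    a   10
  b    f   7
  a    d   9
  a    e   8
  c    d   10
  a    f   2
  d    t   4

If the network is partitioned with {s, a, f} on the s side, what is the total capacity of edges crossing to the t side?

Edges leaving {s, a, f}: s→b (6), s→c (8), a→d (9), a→e (8), f→t (7).
Cut capacity = 6 + 8 + 9 + 8 + 7 = 38.

38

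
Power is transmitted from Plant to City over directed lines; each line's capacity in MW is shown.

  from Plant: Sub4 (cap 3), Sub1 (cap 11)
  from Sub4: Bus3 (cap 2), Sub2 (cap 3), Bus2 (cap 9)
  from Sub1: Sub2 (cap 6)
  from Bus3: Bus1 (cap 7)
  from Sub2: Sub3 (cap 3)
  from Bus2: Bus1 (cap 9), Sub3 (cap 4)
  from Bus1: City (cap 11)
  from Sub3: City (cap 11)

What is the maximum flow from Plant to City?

Augment Plant→Sub4→Bus3→Bus1→City: bottleneck 2, flow now 2.
Augment Plant→Sub4→Sub2→Sub3→City: bottleneck 1, flow now 3.
Augment Plant→Sub1→Sub2→Sub3→City: bottleneck 2, flow now 5.
Augment Plant→Sub1→Sub2→Sub4→Bus2→Bus1→City: bottleneck 1, flow now 6. (uses reverse residual edge)
No augmenting path remains; maximum flow = 6.
In the residual graph, reachable from Plant: {Plant, Sub1, Sub2}.
Min-cut edges: Plant→Sub4 (3), Sub2→Sub3 (3); capacity 3 + 3 = 6.
This cut is saturated, so no flow can exceed 6.

6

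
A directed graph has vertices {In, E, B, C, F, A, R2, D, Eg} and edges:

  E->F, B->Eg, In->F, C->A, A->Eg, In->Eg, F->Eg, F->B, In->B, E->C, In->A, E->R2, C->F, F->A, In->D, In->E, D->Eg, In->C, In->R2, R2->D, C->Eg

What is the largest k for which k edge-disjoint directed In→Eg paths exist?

Assign every edge capacity 1; by Menger, the answer equals the max flow.
Path In→Eg (+1); total 1.
Path In→B→Eg (+1); total 2.
Path In→C→Eg (+1); total 3.
Path In→F→Eg (+1); total 4.
Path In→A→Eg (+1); total 5.
Path In→D→Eg (+1); total 6.
No residual In→Eg path; max flow = 6.
Certifying cut of size 6: {A→Eg, B→Eg, C→Eg, D→Eg, F→Eg, In→Eg}.

6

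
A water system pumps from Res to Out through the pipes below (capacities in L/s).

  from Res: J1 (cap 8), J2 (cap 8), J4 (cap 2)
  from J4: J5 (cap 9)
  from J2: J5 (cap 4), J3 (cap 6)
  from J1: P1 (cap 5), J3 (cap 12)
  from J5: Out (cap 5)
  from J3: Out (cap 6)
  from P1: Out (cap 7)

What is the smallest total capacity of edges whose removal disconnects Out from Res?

Augment Res→J4→J5→Out: bottleneck 2, flow now 2.
Augment Res→J2→J5→Out: bottleneck 3, flow now 5.
Augment Res→J2→J3→Out: bottleneck 5, flow now 10.
Augment Res→J1→J3→Out: bottleneck 1, flow now 11.
Augment Res→J1→P1→Out: bottleneck 5, flow now 16.
No augmenting path remains; maximum flow = 16.
By max-flow min-cut, the minimum cut capacity equals the max flow.
In the residual graph, reachable from Res: {Res, J4, J2, J1, J5, J3}.
Min-cut edges: J1→P1 (5), J5→Out (5), J3→Out (6); capacity 5 + 5 + 6 = 16.

16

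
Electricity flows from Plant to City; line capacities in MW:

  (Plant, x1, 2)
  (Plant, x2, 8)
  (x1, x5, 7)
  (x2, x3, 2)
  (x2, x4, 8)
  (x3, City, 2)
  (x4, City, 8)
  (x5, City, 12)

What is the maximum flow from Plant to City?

10

Augment Plant→x1→x5→City: bottleneck 2, flow now 2.
Augment Plant→x2→x3→City: bottleneck 2, flow now 4.
Augment Plant→x2→x4→City: bottleneck 6, flow now 10.
No augmenting path remains; maximum flow = 10.
In the residual graph, reachable from Plant: {Plant}.
Min-cut edges: Plant→x1 (2), Plant→x2 (8); capacity 2 + 8 = 10.
This cut is saturated, so no flow can exceed 10.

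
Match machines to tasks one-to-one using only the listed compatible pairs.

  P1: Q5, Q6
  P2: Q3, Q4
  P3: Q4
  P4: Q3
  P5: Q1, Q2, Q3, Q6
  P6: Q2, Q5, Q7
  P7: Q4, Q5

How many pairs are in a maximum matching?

6

Unit-capacity flow: source→left, listed edges, right→sink; max matching = max flow.
Augmenting path P1→Q5 (+1); matched 1.
Augmenting path P2→Q3 (+1); matched 2.
Augmenting path P3→Q4 (+1); matched 3.
Augmenting path P5→Q1 (+1); matched 4.
Augmenting path P6→Q2 (+1); matched 5.
Augmenting path P7→Q5→P1→Q6 (+1); matched 6.
No augmenting path remains; maximum matching = 6.
König certificate: {P1, P5, P6, P7, Q3, Q4} is a vertex cover of size 6 (every listed pair touches it), so no matching can be larger.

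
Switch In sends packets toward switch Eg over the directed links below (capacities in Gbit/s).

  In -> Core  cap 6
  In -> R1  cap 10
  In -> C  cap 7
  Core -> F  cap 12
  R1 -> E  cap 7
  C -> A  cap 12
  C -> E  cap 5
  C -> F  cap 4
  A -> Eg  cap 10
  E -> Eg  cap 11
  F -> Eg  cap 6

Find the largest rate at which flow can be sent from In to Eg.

Augment In→Core→F→Eg: bottleneck 6, flow now 6.
Augment In→R1→E→Eg: bottleneck 7, flow now 13.
Augment In→C→A→Eg: bottleneck 7, flow now 20.
No augmenting path remains; maximum flow = 20.
In the residual graph, reachable from In: {In, R1}.
Min-cut edges: In→Core (6), In→C (7), R1→E (7); capacity 6 + 7 + 7 = 20.
This cut is saturated, so no flow can exceed 20.

20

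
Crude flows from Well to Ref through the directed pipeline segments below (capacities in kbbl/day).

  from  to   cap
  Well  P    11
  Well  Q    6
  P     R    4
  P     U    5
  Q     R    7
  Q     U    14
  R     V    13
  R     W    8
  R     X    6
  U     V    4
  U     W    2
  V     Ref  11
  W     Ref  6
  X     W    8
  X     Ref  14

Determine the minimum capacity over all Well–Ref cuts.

Augment Well→P→R→V→Ref: bottleneck 4, flow now 4.
Augment Well→P→U→V→Ref: bottleneck 4, flow now 8.
Augment Well→P→U→W→Ref: bottleneck 1, flow now 9.
Augment Well→Q→R→V→Ref: bottleneck 3, flow now 12.
Augment Well→Q→R→W→Ref: bottleneck 3, flow now 15.
No augmenting path remains; maximum flow = 15.
By max-flow min-cut, the minimum cut capacity equals the max flow.
In the residual graph, reachable from Well: {Well, P}.
Min-cut edges: Well→Q (6), P→R (4), P→U (5); capacity 6 + 4 + 5 = 15.

15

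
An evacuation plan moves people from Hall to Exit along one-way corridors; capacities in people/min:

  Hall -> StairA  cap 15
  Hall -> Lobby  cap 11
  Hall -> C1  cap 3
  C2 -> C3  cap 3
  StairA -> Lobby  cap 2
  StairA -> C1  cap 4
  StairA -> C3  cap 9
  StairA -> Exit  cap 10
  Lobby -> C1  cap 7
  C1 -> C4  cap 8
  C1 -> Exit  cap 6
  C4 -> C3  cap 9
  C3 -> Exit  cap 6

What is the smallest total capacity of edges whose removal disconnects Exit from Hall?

22

Augment Hall→StairA→Exit: bottleneck 10, flow now 10.
Augment Hall→C1→Exit: bottleneck 3, flow now 13.
Augment Hall→StairA→C1→Exit: bottleneck 3, flow now 16.
Augment Hall→StairA→C3→Exit: bottleneck 2, flow now 18.
Augment Hall→Lobby→C1→StairA→C3→Exit: bottleneck 3, flow now 21. (uses reverse residual edge)
Augment Hall→Lobby→C1→C4→C3→Exit: bottleneck 1, flow now 22.
No augmenting path remains; maximum flow = 22.
By max-flow min-cut, the minimum cut capacity equals the max flow.
In the residual graph, reachable from Hall: {Hall, StairA, Lobby, C1, C4, C3}.
Min-cut edges: StairA→Exit (10), C1→Exit (6), C3→Exit (6); capacity 10 + 6 + 6 = 22.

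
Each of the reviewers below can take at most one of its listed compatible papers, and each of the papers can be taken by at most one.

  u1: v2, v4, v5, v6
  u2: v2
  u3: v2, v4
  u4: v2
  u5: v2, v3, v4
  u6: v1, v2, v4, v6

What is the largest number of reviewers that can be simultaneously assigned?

Unit-capacity flow: source→left, listed edges, right→sink; max matching = max flow.
Augmenting path u1→v2 (+1); matched 1.
Augmenting path u3→v4 (+1); matched 2.
Augmenting path u5→v3 (+1); matched 3.
Augmenting path u6→v1 (+1); matched 4.
Augmenting path u2→v2→u1→v5 (+1); matched 5.
No augmenting path remains; maximum matching = 5.
König certificate: {u1, u3, u5, u6, v2} is a vertex cover of size 5 (every listed pair touches it), so no matching can be larger.

5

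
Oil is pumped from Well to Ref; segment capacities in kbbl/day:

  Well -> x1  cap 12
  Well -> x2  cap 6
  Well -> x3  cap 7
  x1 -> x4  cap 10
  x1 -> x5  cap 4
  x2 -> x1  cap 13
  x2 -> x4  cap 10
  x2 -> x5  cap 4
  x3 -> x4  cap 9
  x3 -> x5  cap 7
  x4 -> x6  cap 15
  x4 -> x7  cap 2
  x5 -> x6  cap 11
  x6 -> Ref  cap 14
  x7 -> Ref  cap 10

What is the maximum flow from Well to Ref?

Augment Well→x1→x4→x6→Ref: bottleneck 10, flow now 10.
Augment Well→x1→x5→x6→Ref: bottleneck 2, flow now 12.
Augment Well→x2→x4→x6→Ref: bottleneck 2, flow now 14.
Augment Well→x2→x4→x7→Ref: bottleneck 2, flow now 16.
No augmenting path remains; maximum flow = 16.
In the residual graph, reachable from Well: {Well, x1, x2, x3, x4, x5, x6}.
Min-cut edges: x4→x7 (2), x6→Ref (14); capacity 2 + 14 = 16.
This cut is saturated, so no flow can exceed 16.

16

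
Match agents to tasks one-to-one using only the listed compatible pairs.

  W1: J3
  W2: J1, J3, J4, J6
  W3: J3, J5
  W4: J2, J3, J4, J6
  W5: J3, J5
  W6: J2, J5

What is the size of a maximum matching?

5

Unit-capacity flow: source→left, listed edges, right→sink; max matching = max flow.
Augmenting path W1→J3 (+1); matched 1.
Augmenting path W2→J1 (+1); matched 2.
Augmenting path W3→J5 (+1); matched 3.
Augmenting path W4→J2 (+1); matched 4.
Augmenting path W6→J2→W4→J4 (+1); matched 5.
No augmenting path remains; maximum matching = 5.
König certificate: {W2, W4, W6, J3, J5} is a vertex cover of size 5 (every listed pair touches it), so no matching can be larger.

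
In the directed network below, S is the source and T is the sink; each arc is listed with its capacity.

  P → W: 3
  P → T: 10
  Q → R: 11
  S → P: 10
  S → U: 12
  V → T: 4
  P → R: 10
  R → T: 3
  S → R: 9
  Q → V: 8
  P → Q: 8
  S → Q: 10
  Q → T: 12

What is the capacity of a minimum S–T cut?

23

Augment S→P→T: bottleneck 10, flow now 10.
Augment S→Q→T: bottleneck 10, flow now 20.
Augment S→R→T: bottleneck 3, flow now 23.
No augmenting path remains; maximum flow = 23.
By max-flow min-cut, the minimum cut capacity equals the max flow.
In the residual graph, reachable from S: {S, R, U}.
Min-cut edges: S→P (10), S→Q (10), R→T (3); capacity 10 + 10 + 3 = 23.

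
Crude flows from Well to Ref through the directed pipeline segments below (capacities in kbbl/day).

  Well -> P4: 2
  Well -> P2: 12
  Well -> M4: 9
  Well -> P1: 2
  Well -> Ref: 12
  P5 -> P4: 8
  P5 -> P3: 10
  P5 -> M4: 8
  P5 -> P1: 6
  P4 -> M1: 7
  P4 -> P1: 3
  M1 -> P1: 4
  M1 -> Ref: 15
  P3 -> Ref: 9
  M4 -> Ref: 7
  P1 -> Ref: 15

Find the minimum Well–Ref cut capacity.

23

Augment Well→Ref: bottleneck 12, flow now 12.
Augment Well→M4→Ref: bottleneck 7, flow now 19.
Augment Well→P1→Ref: bottleneck 2, flow now 21.
Augment Well→P4→M1→Ref: bottleneck 2, flow now 23.
No augmenting path remains; maximum flow = 23.
By max-flow min-cut, the minimum cut capacity equals the max flow.
In the residual graph, reachable from Well: {Well, P2, M4}.
Min-cut edges: Well→P4 (2), Well→P1 (2), Well→Ref (12), M4→Ref (7); capacity 2 + 2 + 12 + 7 = 23.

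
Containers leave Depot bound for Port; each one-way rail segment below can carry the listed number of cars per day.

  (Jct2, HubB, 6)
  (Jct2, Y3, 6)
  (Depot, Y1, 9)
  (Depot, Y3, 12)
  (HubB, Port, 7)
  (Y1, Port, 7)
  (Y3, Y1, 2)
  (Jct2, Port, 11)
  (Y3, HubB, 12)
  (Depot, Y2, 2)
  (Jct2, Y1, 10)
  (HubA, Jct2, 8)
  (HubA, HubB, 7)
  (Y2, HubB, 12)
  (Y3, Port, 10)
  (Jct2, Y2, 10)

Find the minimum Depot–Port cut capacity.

21

Augment Depot→Y3→Port: bottleneck 10, flow now 10.
Augment Depot→Y1→Port: bottleneck 7, flow now 17.
Augment Depot→Y3→HubB→Port: bottleneck 2, flow now 19.
Augment Depot→Y2→HubB→Port: bottleneck 2, flow now 21.
No augmenting path remains; maximum flow = 21.
By max-flow min-cut, the minimum cut capacity equals the max flow.
In the residual graph, reachable from Depot: {Depot, Y1}.
Min-cut edges: Depot→Y3 (12), Depot→Y2 (2), Y1→Port (7); capacity 12 + 2 + 7 = 21.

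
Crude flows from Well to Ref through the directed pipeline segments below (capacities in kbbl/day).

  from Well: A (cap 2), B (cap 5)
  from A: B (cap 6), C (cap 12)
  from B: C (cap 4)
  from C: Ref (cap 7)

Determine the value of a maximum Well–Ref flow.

Augment Well→A→C→Ref: bottleneck 2, flow now 2.
Augment Well→B→C→Ref: bottleneck 4, flow now 6.
No augmenting path remains; maximum flow = 6.
In the residual graph, reachable from Well: {Well, B}.
Min-cut edges: Well→A (2), B→C (4); capacity 2 + 4 = 6.
This cut is saturated, so no flow can exceed 6.

6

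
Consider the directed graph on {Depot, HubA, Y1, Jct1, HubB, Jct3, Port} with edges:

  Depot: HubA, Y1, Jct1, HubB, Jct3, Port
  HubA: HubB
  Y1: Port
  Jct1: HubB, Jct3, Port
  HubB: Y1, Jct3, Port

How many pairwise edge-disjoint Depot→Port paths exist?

4

Assign every edge capacity 1; by Menger, the answer equals the max flow.
Path Depot→Port (+1); total 1.
Path Depot→Y1→Port (+1); total 2.
Path Depot→Jct1→Port (+1); total 3.
Path Depot→HubB→Port (+1); total 4.
No residual Depot→Port path; max flow = 4.
Certifying cut of size 4: {Depot→Jct1, Depot→Port, HubB→Port, Y1→Port}.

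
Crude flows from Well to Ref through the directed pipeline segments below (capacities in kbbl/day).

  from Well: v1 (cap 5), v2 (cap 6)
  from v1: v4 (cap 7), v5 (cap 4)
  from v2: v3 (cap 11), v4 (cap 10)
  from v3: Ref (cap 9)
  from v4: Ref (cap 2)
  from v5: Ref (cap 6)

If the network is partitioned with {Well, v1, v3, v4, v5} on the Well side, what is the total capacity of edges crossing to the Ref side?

Edges leaving {Well, v1, v3, v4, v5}: Well→v2 (6), v3→Ref (9), v4→Ref (2), v5→Ref (6).
Cut capacity = 6 + 9 + 2 + 6 = 23.

23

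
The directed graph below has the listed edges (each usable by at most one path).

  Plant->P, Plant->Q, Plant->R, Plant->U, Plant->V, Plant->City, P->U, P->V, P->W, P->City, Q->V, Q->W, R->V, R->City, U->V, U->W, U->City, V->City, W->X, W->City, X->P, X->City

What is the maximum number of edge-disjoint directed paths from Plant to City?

Assign every edge capacity 1; by Menger, the answer equals the max flow.
Path Plant→City (+1); total 1.
Path Plant→P→City (+1); total 2.
Path Plant→R→City (+1); total 3.
Path Plant→U→City (+1); total 4.
Path Plant→V→City (+1); total 5.
Path Plant→Q→W→City (+1); total 6.
No residual Plant→City path; max flow = 6.
Certifying cut of size 6: {Plant→City, Plant→P, Plant→Q, Plant→R, Plant→U, Plant→V}.

6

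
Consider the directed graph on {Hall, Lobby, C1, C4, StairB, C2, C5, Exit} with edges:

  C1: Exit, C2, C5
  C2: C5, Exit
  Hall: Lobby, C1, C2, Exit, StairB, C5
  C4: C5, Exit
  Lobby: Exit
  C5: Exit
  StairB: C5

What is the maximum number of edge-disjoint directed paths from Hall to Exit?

5

Assign every edge capacity 1; by Menger, the answer equals the max flow.
Path Hall→Exit (+1); total 1.
Path Hall→Lobby→Exit (+1); total 2.
Path Hall→C1→Exit (+1); total 3.
Path Hall→C2→Exit (+1); total 4.
Path Hall→C5→Exit (+1); total 5.
No residual Hall→Exit path; max flow = 5.
Certifying cut of size 5: {C5→Exit, Hall→C1, Hall→C2, Hall→Exit, Hall→Lobby}.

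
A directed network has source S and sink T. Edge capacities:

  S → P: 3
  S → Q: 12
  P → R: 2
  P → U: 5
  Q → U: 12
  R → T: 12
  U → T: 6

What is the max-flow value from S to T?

8

Augment S→P→R→T: bottleneck 2, flow now 2.
Augment S→P→U→T: bottleneck 1, flow now 3.
Augment S→Q→U→T: bottleneck 5, flow now 8.
No augmenting path remains; maximum flow = 8.
In the residual graph, reachable from S: {S, P, Q, U}.
Min-cut edges: P→R (2), U→T (6); capacity 2 + 6 = 8.
This cut is saturated, so no flow can exceed 8.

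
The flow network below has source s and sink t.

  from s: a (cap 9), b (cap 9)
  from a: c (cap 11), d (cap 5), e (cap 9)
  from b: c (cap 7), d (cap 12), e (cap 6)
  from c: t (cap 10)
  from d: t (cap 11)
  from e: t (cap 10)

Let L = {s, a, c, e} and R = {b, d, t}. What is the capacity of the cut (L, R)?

34

Edges leaving {s, a, c, e}: s→b (9), a→d (5), c→t (10), e→t (10).
Cut capacity = 9 + 5 + 10 + 10 = 34.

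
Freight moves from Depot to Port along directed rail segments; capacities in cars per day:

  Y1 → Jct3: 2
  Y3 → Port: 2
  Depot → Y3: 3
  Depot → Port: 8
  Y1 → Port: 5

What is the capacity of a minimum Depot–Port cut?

Augment Depot→Port: bottleneck 8, flow now 8.
Augment Depot→Y3→Port: bottleneck 2, flow now 10.
No augmenting path remains; maximum flow = 10.
By max-flow min-cut, the minimum cut capacity equals the max flow.
In the residual graph, reachable from Depot: {Depot, Y3}.
Min-cut edges: Depot→Port (8), Y3→Port (2); capacity 8 + 2 = 10.

10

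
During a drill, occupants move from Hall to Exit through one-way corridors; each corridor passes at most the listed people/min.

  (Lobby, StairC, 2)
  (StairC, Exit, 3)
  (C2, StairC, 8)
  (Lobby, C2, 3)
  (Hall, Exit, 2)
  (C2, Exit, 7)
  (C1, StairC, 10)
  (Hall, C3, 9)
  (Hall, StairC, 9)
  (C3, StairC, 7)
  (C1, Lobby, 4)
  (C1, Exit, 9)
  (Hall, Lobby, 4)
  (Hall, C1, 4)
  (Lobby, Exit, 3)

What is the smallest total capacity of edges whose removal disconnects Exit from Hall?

13

Augment Hall→Exit: bottleneck 2, flow now 2.
Augment Hall→Lobby→Exit: bottleneck 3, flow now 5.
Augment Hall→C1→Exit: bottleneck 4, flow now 9.
Augment Hall→StairC→Exit: bottleneck 3, flow now 12.
Augment Hall→Lobby→C2→Exit: bottleneck 1, flow now 13.
No augmenting path remains; maximum flow = 13.
By max-flow min-cut, the minimum cut capacity equals the max flow.
In the residual graph, reachable from Hall: {Hall, C3, StairC}.
Min-cut edges: Hall→Lobby (4), Hall→C1 (4), Hall→Exit (2), StairC→Exit (3); capacity 4 + 4 + 2 + 3 = 13.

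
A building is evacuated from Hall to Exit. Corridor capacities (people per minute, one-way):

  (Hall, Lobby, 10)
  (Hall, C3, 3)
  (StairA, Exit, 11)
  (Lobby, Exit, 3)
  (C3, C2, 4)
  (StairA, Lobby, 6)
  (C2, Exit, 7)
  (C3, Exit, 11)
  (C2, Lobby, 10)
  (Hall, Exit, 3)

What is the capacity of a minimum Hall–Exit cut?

9

Augment Hall→Exit: bottleneck 3, flow now 3.
Augment Hall→C3→Exit: bottleneck 3, flow now 6.
Augment Hall→Lobby→Exit: bottleneck 3, flow now 9.
No augmenting path remains; maximum flow = 9.
By max-flow min-cut, the minimum cut capacity equals the max flow.
In the residual graph, reachable from Hall: {Hall, Lobby}.
Min-cut edges: Hall→C3 (3), Hall→Exit (3), Lobby→Exit (3); capacity 3 + 3 + 3 = 9.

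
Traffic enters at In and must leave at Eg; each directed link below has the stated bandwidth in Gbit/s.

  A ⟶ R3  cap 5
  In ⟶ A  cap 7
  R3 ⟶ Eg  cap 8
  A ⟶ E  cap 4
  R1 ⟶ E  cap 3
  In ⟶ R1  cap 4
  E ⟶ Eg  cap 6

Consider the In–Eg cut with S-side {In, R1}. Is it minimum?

Yes — it is a minimum cut (capacity 10).

Given cut capacity: 7 + 3 = 10.
Augment In→A→E→Eg: bottleneck 4, flow now 4.
Augment In→A→R3→Eg: bottleneck 3, flow now 7.
Augment In→R1→E→Eg: bottleneck 2, flow now 9.
Augment In→R1→E→A→R3→Eg: bottleneck 1, flow now 10. (uses reverse residual edge)
No augmenting path remains; maximum flow = 10.
Cut capacity 10 equals the max flow, so it is a minimum cut.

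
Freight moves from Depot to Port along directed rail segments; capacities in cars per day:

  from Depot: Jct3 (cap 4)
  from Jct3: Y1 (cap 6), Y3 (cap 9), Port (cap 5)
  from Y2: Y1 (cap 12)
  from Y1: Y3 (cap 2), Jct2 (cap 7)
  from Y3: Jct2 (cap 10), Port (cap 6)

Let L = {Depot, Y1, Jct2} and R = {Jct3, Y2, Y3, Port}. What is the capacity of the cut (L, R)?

6

Edges leaving {Depot, Y1, Jct2}: Depot→Jct3 (4), Y1→Y3 (2).
Cut capacity = 4 + 2 = 6.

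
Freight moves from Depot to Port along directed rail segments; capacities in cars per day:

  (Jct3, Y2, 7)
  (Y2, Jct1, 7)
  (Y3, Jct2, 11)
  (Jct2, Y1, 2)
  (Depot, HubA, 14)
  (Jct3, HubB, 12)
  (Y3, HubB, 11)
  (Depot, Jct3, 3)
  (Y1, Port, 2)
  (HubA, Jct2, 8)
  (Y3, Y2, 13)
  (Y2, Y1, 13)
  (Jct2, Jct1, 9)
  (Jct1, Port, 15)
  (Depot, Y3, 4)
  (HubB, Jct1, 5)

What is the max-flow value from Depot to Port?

15

Augment Depot→Jct3→HubB→Jct1→Port: bottleneck 3, flow now 3.
Augment Depot→Y3→HubB→Jct1→Port: bottleneck 2, flow now 5.
Augment Depot→Y3→Y2→Y1→Port: bottleneck 2, flow now 7.
Augment Depot→HubA→Jct2→Jct1→Port: bottleneck 8, flow now 15.
No augmenting path remains; maximum flow = 15.
In the residual graph, reachable from Depot: {Depot, HubA}.
Min-cut edges: Depot→Jct3 (3), Depot→Y3 (4), HubA→Jct2 (8); capacity 3 + 4 + 8 = 15.
This cut is saturated, so no flow can exceed 15.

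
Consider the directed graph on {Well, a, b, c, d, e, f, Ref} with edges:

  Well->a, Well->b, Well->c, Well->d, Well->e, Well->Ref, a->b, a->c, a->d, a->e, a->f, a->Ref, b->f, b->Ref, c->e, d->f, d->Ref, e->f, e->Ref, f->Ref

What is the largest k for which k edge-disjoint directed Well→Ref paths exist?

Assign every edge capacity 1; by Menger, the answer equals the max flow.
Path Well→Ref (+1); total 1.
Path Well→a→Ref (+1); total 2.
Path Well→b→Ref (+1); total 3.
Path Well→d→Ref (+1); total 4.
Path Well→e→Ref (+1); total 5.
Path Well→c→e→f→Ref (+1); total 6.
No residual Well→Ref path; max flow = 6.
Certifying cut of size 6: {Well→Ref, Well→a, Well→b, Well→c, Well→d, Well→e}.

6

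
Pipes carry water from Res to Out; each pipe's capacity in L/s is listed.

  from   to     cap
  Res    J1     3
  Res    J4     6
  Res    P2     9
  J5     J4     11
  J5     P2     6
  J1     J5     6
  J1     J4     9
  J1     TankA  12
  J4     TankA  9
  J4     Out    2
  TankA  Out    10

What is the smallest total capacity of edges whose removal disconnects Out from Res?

9

Augment Res→J4→Out: bottleneck 2, flow now 2.
Augment Res→J1→TankA→Out: bottleneck 3, flow now 5.
Augment Res→J4→TankA→Out: bottleneck 4, flow now 9.
No augmenting path remains; maximum flow = 9.
By max-flow min-cut, the minimum cut capacity equals the max flow.
In the residual graph, reachable from Res: {Res, P2}.
Min-cut edges: Res→J1 (3), Res→J4 (6); capacity 3 + 6 = 9.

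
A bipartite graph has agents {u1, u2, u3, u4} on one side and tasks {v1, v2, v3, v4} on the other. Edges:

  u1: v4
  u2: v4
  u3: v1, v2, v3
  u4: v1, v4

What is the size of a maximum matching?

3

Unit-capacity flow: source→left, listed edges, right→sink; max matching = max flow.
Augmenting path u1→v4 (+1); matched 1.
Augmenting path u3→v1 (+1); matched 2.
Augmenting path u4→v1→u3→v2 (+1); matched 3.
No augmenting path remains; maximum matching = 3.
König certificate: {u3, u4, v4} is a vertex cover of size 3 (every listed pair touches it), so no matching can be larger.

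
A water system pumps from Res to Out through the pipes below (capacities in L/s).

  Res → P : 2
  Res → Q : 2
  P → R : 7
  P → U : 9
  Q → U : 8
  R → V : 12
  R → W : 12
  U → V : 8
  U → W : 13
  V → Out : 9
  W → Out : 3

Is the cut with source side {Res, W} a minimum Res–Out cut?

Given cut capacity: 2 + 2 + 3 = 7.
Augment Res→P→R→V→Out: bottleneck 2, flow now 2.
Augment Res→Q→U→V→Out: bottleneck 2, flow now 4.
No augmenting path remains; maximum flow = 4.
In the residual graph, reachable from Res: {Res}.
Min-cut edges: Res→P (2), Res→Q (2); capacity 2 + 2 = 4.
Cut capacity 7 exceeds the max flow 4, so it is not minimum.

No — its capacity is 7, but the minimum cut has capacity 4.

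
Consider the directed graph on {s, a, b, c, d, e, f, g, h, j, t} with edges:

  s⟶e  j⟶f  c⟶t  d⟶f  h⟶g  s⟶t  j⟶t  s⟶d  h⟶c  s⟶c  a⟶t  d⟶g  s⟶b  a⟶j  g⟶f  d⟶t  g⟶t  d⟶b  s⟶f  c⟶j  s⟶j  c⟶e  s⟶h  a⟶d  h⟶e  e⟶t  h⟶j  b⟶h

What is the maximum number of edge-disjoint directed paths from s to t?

Assign every edge capacity 1; by Menger, the answer equals the max flow.
Path s→t (+1); total 1.
Path s→c→t (+1); total 2.
Path s→d→t (+1); total 3.
Path s→e→t (+1); total 4.
Path s→j→t (+1); total 5.
Path s→h→g→t (+1); total 6.
No residual s→t path; max flow = 6.
Certifying cut of size 6: {c→t, e→t, h→g, j→t, s→d, s→t}.

6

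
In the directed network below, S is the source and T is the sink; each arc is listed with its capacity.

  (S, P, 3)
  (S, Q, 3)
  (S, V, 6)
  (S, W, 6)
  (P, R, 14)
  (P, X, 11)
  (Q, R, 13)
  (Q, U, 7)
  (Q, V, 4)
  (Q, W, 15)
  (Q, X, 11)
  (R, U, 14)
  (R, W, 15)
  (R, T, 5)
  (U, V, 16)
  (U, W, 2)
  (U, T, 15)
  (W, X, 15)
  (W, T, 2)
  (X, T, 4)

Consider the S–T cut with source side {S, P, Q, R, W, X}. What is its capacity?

Edges leaving {S, P, Q, R, W, X}: S→V (6), Q→U (7), Q→V (4), R→U (14), R→T (5), W→T (2), X→T (4).
Cut capacity = 6 + 7 + 4 + 14 + 5 + 2 + 4 = 42.

42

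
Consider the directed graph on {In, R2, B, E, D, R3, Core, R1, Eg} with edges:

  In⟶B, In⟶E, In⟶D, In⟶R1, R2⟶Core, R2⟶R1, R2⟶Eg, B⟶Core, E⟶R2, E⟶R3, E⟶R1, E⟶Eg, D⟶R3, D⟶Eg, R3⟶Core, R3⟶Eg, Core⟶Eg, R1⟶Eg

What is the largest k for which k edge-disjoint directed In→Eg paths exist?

Assign every edge capacity 1; by Menger, the answer equals the max flow.
Path In→E→Eg (+1); total 1.
Path In→D→Eg (+1); total 2.
Path In→R1→Eg (+1); total 3.
Path In→B→Core→Eg (+1); total 4.
No residual In→Eg path; max flow = 4.
Certifying cut of size 4: {In→B, In→D, In→E, In→R1}.

4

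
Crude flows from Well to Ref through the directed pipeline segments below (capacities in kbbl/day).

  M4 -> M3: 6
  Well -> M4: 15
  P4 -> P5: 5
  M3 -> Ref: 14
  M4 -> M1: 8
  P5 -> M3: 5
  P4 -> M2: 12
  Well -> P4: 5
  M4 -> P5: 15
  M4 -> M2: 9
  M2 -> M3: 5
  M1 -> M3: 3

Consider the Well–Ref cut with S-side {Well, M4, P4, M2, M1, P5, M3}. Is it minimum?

Given cut capacity: 14 = 14.
Augment Well→M4→M3→Ref: bottleneck 6, flow now 6.
Augment Well→M4→M2→M3→Ref: bottleneck 5, flow now 11.
Augment Well→M4→M1→M3→Ref: bottleneck 3, flow now 14.
No augmenting path remains; maximum flow = 14.
Cut capacity 14 equals the max flow, so it is a minimum cut.

Yes — it is a minimum cut (capacity 14).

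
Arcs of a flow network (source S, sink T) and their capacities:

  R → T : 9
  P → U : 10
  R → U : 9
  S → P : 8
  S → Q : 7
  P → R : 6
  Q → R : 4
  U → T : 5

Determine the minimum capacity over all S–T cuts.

12

Augment S→P→R→T: bottleneck 6, flow now 6.
Augment S→P→U→T: bottleneck 2, flow now 8.
Augment S→Q→R→T: bottleneck 3, flow now 11.
Augment S→Q→R→U→T: bottleneck 1, flow now 12.
No augmenting path remains; maximum flow = 12.
By max-flow min-cut, the minimum cut capacity equals the max flow.
In the residual graph, reachable from S: {S, Q}.
Min-cut edges: S→P (8), Q→R (4); capacity 8 + 4 = 12.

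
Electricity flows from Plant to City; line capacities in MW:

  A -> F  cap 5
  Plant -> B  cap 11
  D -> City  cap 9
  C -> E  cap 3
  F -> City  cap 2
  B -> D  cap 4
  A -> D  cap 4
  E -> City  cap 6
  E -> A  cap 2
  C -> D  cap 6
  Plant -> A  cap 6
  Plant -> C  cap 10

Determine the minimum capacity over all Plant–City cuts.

Augment Plant→A→D→City: bottleneck 4, flow now 4.
Augment Plant→A→F→City: bottleneck 2, flow now 6.
Augment Plant→B→D→City: bottleneck 4, flow now 10.
Augment Plant→C→D→City: bottleneck 1, flow now 11.
Augment Plant→C→E→City: bottleneck 3, flow now 14.
No augmenting path remains; maximum flow = 14.
By max-flow min-cut, the minimum cut capacity equals the max flow.
In the residual graph, reachable from Plant: {Plant, A, B, C, D, F}.
Min-cut edges: C→E (3), D→City (9), F→City (2); capacity 3 + 9 + 2 = 14.

14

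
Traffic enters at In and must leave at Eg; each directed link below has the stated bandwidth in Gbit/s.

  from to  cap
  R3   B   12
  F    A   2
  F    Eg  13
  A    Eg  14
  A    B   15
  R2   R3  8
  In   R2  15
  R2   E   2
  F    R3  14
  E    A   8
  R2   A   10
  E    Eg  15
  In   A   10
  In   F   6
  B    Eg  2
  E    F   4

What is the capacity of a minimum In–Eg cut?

24

Augment In→F→Eg: bottleneck 6, flow now 6.
Augment In→A→Eg: bottleneck 10, flow now 16.
Augment In→R2→E→Eg: bottleneck 2, flow now 18.
Augment In→R2→A→Eg: bottleneck 4, flow now 22.
Augment In→R2→A→B→Eg: bottleneck 2, flow now 24.
No augmenting path remains; maximum flow = 24.
By max-flow min-cut, the minimum cut capacity equals the max flow.
In the residual graph, reachable from In: {In, R2, A, R3, B}.
Min-cut edges: In→F (6), R2→E (2), A→Eg (14), B→Eg (2); capacity 6 + 2 + 14 + 2 = 24.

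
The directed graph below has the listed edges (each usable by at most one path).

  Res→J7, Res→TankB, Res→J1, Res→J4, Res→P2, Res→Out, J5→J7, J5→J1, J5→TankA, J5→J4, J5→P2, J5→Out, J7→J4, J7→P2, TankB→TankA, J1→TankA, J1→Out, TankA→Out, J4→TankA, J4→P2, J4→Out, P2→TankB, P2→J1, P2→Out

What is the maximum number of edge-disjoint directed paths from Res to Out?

Assign every edge capacity 1; by Menger, the answer equals the max flow.
Path Res→Out (+1); total 1.
Path Res→J1→Out (+1); total 2.
Path Res→J4→Out (+1); total 3.
Path Res→P2→Out (+1); total 4.
Path Res→TankB→TankA→Out (+1); total 5.
No residual Res→Out path; max flow = 5.
Certifying cut of size 5: {J1→Out, J4→Out, P2→Out, Res→Out, TankA→Out}.

5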